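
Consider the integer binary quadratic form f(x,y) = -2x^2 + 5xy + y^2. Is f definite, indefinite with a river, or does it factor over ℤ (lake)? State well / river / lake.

D = b²−4ac = 5² − 4·(-2)·1 = 33
D > 0 non-square ⇒ indefinite ⇒ periodic river

river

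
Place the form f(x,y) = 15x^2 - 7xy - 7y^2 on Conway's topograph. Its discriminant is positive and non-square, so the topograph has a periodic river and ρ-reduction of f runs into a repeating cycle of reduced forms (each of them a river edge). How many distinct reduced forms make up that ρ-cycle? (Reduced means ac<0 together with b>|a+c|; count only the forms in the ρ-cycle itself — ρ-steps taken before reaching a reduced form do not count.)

D = 469, ⌊√D⌋ = 21
descent: ρ → (-7,21,1)  [lands on river]
river: ρ → (1,21,-7)
ρ-cycle length = 2 (tail of 1 descent step not counted)

2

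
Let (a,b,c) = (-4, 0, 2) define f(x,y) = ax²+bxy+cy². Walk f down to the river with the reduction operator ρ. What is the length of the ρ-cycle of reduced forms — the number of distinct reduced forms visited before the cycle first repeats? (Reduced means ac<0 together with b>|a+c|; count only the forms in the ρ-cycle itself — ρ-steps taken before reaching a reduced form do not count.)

D = 32, ⌊√D⌋ = 5
descent: ρ → (2,4,-2)  [lands on river]
river: ρ → (-2,4,2)
ρ-cycle length = 2 (tail of 1 descent step not counted)

2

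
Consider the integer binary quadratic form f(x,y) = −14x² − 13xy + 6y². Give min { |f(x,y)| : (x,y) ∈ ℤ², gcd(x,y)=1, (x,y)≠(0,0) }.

descent: ρ → (6,13,-14)  [lands on river]
river: ρ → (-14,15,5)
river: ρ → (5,15,-14)
river: ρ → (-14,13,6)
river: ρ → (6,11,-16)
river: ρ → (-16,21,1)
river: ρ → (1,21,-16)
river: ρ → (-16,11,6)
closes: descent 1, river 8
min |a| on river = 1

1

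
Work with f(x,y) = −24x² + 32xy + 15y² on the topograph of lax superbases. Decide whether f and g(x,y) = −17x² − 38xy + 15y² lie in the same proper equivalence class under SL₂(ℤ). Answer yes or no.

D₁ = 2464, D₂ = 2464
river cycle of f (length 14): (15, 28, -28), (-28, 28, 15), (15, 32, -24), (-24, 16, 23), (23, 30, -17), (-17, 38, 15), (15, 22, -33), (-33, 44, 4), (4, 44, -33), (-33, 22, 15), … (4 more)
river cycle of g (length 14): (15, 38, -17), (-17, 30, 23), (23, 16, -24), (-24, 32, 15), (15, 28, -28), (-28, 28, 15), (15, 32, -24), (-24, 16, 23), (23, 30, -17), (-17, 38, 15), … (4 more)
cycles coincide ⇒ equivalent

yes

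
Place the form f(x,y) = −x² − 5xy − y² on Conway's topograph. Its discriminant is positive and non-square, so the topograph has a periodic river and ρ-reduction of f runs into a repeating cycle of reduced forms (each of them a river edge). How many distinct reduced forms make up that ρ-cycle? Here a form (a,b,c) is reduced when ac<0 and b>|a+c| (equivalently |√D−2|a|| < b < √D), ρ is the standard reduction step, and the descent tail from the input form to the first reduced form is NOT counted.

D = 21, ⌊√D⌋ = 4
descent: ρ → (-1,3,3)  [lands on river]
river: ρ → (3,3,-1)
ρ-cycle length = 2 (tail of 1 descent step not counted)

2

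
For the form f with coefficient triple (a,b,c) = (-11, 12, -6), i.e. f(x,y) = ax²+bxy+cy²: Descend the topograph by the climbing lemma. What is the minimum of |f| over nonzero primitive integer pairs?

translate: b→10 (≡-12 mod 22), so (11,-12,6)→(11,10,5)
flip: (11,10,5)→(5,-10,11)
translate: b→0 (≡-10 mod 10), so (5,-10,11)→(5,0,6)
reduced (well bottom): (5,0,6) with a≤c, −a<b≤a
well minimum |f| = |-5| = 5 (negative-definite)

5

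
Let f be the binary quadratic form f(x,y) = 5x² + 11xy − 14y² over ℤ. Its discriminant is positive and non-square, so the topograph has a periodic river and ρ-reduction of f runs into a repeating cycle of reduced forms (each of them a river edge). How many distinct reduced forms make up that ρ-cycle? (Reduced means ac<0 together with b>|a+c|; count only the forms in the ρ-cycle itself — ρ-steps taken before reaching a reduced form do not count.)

D = 401, ⌊√D⌋ = 20
river: ρ → (-14,17,2)
river: ρ → (2,19,-5)
river: ρ → (-5,11,14)
river: ρ → (14,17,-2)
river: ρ → (-2,19,5)
river: ρ → (5,11,-14)
ρ-cycle length = 6 (tail of 0 descent steps not counted)

6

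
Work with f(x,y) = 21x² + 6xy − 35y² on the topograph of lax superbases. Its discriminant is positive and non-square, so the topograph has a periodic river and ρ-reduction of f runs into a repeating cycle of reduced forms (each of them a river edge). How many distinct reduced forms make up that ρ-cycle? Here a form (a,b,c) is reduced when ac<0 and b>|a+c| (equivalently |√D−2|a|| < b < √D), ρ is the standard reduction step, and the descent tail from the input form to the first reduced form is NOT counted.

D = 2976, ⌊√D⌋ = 54
descent: ρ → (-35,-6,21)
descent: ρ → (21,48,-8)  [lands on river]
river: ρ → (-8,48,21)
river: ρ → (21,36,-20)
river: ρ → (-20,44,13)
river: ρ → (13,34,-35)
river: ρ → (-35,36,12)
river: ρ → (12,36,-35)
river: ρ → (-35,34,13)
river: ρ → (13,44,-20)
river: ρ → (-20,36,21)
ρ-cycle length = 10 (tail of 2 descent steps not counted)

10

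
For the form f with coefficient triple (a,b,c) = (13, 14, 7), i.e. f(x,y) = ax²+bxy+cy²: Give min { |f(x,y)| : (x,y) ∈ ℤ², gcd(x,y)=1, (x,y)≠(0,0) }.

translate: b→-12 (≡14 mod 26), so (13,14,7)→(13,-12,6)
flip: (13,-12,6)→(6,12,13)
translate: b→0 (≡12 mod 12), so (6,12,13)→(6,0,7)
reduced (well bottom): (6,0,7) with a≤c, −a<b≤a
well minimum = a = 6

6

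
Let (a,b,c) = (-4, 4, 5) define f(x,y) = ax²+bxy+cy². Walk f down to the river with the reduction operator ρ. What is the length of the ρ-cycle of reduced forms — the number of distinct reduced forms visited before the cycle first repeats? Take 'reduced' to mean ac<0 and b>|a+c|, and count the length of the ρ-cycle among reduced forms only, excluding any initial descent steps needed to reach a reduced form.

D = 96, ⌊√D⌋ = 9
river: ρ → (5,6,-3)
river: ρ → (-3,6,5)
river: ρ → (5,4,-4)
river: ρ → (-4,4,5)
ρ-cycle length = 4 (tail of 0 descent steps not counted)

4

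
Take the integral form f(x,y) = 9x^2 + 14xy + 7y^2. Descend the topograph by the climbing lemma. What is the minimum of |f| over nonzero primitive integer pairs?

translate: b→-4 (≡14 mod 18), so (9,14,7)→(9,-4,2)
flip: (9,-4,2)→(2,4,9)
translate: b→0 (≡4 mod 4), so (2,4,9)→(2,0,7)
reduced (well bottom): (2,0,7) with a≤c, −a<b≤a
well minimum = a = 2

2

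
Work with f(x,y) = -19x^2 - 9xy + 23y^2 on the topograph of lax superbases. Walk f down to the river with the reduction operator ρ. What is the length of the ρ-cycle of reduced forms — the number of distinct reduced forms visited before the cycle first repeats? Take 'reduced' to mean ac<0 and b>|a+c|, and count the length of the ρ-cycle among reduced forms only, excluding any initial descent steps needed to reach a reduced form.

D = 1829, ⌊√D⌋ = 42
descent: ρ → (23,9,-19)  [lands on river]
river: ρ → (-19,29,13)
river: ρ → (13,23,-25)
river: ρ → (-25,27,11)
river: ρ → (11,39,-7)
river: ρ → (-7,31,31)
river: ρ → (31,31,-7)
river: ρ → (-7,39,11)
river: ρ → (11,27,-25)
river: ρ → (-25,23,13)
river: ρ → (13,29,-19)
river: ρ → (-19,9,23)
river: ρ → (23,37,-5)
river: ρ → (-5,33,37)
river: ρ → (37,41,-1)
river: ρ → (-1,41,37)
river: ρ → (37,33,-5)
river: ρ → (-5,37,23)
ρ-cycle length = 18 (tail of 1 descent step not counted)

18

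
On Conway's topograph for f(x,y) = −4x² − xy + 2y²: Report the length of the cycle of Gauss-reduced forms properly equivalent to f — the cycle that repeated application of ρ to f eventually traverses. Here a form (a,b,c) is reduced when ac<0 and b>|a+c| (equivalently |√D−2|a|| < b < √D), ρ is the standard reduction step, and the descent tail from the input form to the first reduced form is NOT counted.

D = 33, ⌊√D⌋ = 5
descent: ρ → (2,5,-1)  [lands on river]
river: ρ → (-1,5,2)
river: ρ → (2,3,-3)
river: ρ → (-3,3,2)
ρ-cycle length = 4 (tail of 1 descent step not counted)

4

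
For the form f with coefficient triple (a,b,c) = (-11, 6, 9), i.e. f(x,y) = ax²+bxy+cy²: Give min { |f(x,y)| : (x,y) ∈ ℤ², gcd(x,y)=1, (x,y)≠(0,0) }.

river: ρ → (9,12,-8)
river: ρ → (-8,20,1)
river: ρ → (1,20,-8)
river: ρ → (-8,12,9)
river: ρ → (9,6,-11)
river: ρ → (-11,16,4)
river: ρ → (4,16,-11)
river: ρ → (-11,6,9)
closes: descent 0, river 8
min |a| on river = 1

1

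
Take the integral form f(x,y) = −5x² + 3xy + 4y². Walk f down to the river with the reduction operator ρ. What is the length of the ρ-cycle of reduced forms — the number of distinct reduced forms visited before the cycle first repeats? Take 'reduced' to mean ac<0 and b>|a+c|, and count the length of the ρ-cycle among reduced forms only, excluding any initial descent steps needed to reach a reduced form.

D = 89, ⌊√D⌋ = 9
river: ρ → (4,5,-4)
river: ρ → (-4,3,5)
river: ρ → (5,7,-2)
river: ρ → (-2,9,1)
river: ρ → (1,9,-2)
river: ρ → (-2,7,5)
river: ρ → (5,3,-4)
river: ρ → (-4,5,4)
river: ρ → (4,3,-5)
river: ρ → (-5,7,2)
river: ρ → (2,9,-1)
river: ρ → (-1,9,2)
river: ρ → (2,7,-5)
river: ρ → (-5,3,4)
ρ-cycle length = 14 (tail of 0 descent steps not counted)

14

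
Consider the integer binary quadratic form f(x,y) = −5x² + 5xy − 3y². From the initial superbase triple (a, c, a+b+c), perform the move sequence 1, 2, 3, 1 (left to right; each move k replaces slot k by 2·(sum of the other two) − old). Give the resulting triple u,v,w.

start (-5,-3,-3) = (f(1,0),f(0,1),f(1,1))
replace slot 1: 2·((-3)+(-3)) − (-5) = -7 → (-7,-3,-3)
replace slot 2: 2·((-7)+(-3)) − (-3) = -17 → (-7,-17,-3)
replace slot 3: 2·((-7)+(-17)) − (-3) = -45 → (-7,-17,-45)
replace slot 1: 2·((-17)+(-45)) − (-7) = -117 → (-117,-17,-45)

-117,-17,-45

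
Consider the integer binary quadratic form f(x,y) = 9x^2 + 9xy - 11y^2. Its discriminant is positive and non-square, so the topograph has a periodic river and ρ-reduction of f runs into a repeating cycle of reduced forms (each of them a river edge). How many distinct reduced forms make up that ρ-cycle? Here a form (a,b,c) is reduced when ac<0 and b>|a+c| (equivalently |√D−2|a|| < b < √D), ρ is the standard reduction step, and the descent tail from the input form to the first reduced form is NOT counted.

D = 477, ⌊√D⌋ = 21
river: ρ → (-11,13,7)
river: ρ → (7,15,-9)
river: ρ → (-9,21,1)
river: ρ → (1,21,-9)
river: ρ → (-9,15,7)
river: ρ → (7,13,-11)
river: ρ → (-11,9,9)
river: ρ → (9,9,-11)
ρ-cycle length = 8 (tail of 0 descent steps not counted)

8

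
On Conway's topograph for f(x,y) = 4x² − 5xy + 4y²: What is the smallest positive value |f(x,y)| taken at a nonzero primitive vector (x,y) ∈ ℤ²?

translate: b→3 (≡-5 mod 8), so (4,-5,4)→(4,3,3)
flip: (4,3,3)→(3,-3,4)
translate: b→3 (≡-3 mod 6), so (3,-3,4)→(3,3,4)
reduced (well bottom): (3,3,4) with a≤c, −a<b≤a
well minimum = a = 3

3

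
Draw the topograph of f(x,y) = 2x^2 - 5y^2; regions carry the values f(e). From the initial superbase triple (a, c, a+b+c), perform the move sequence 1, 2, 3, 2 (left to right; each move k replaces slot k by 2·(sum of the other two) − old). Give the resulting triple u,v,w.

start (2,-5,-3) = (f(1,0),f(0,1),f(1,1))
replace slot 1: 2·((-5)+(-3)) − 2 = -18 → (-18,-5,-3)
replace slot 2: 2·((-18)+(-3)) − (-5) = -37 → (-18,-37,-3)
replace slot 3: 2·((-18)+(-37)) − (-3) = -107 → (-18,-37,-107)
replace slot 2: 2·((-18)+(-107)) − (-37) = -213 → (-18,-213,-107)

-18,-213,-107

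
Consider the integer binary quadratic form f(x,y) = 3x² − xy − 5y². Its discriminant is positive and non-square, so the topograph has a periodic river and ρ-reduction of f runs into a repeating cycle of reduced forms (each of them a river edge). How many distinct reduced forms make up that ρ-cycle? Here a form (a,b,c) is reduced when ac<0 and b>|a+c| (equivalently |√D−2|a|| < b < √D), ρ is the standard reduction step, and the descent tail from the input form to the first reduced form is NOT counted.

D = 61, ⌊√D⌋ = 7
descent: ρ → (-5,1,3)
descent: ρ → (3,5,-3)  [lands on river]
river: ρ → (-3,7,1)
river: ρ → (1,7,-3)
river: ρ → (-3,5,3)
river: ρ → (3,7,-1)
river: ρ → (-1,7,3)
ρ-cycle length = 6 (tail of 2 descent steps not counted)

6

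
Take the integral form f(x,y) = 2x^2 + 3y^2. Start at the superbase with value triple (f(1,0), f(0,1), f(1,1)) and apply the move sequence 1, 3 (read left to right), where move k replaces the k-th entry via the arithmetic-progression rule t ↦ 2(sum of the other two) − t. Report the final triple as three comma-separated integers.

start (2,3,5) = (f(1,0),f(0,1),f(1,1))
replace slot 1: 2·(3+5) − 2 = 14 → (14,3,5)
replace slot 3: 2·(14+3) − 5 = 29 → (14,3,29)

14,3,29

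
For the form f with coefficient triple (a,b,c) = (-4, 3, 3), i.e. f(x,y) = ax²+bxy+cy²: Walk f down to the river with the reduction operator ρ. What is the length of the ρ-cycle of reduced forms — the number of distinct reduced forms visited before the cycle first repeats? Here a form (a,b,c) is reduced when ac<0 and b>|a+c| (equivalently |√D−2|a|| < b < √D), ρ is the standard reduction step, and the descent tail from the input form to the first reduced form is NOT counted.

D = 57, ⌊√D⌋ = 7
river: ρ → (3,3,-4)
river: ρ → (-4,5,2)
river: ρ → (2,7,-1)
river: ρ → (-1,7,2)
river: ρ → (2,5,-4)
river: ρ → (-4,3,3)
ρ-cycle length = 6 (tail of 0 descent steps not counted)

6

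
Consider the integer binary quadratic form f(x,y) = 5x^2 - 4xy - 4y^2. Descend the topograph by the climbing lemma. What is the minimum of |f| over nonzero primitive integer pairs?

descent: ρ → (-4,4,5)  [lands on river]
river: ρ → (5,6,-3)
river: ρ → (-3,6,5)
river: ρ → (5,4,-4)
closes: descent 1, river 4
min |a| on river = 3

3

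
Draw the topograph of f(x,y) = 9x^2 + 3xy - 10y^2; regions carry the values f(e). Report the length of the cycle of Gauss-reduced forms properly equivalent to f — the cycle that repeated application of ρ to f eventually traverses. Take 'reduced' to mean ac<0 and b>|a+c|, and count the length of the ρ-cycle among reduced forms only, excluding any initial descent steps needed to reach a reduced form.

D = 369, ⌊√D⌋ = 19
river: ρ → (-10,17,2)
river: ρ → (2,19,-1)
river: ρ → (-1,19,2)
river: ρ → (2,17,-10)
river: ρ → (-10,3,9)
river: ρ → (9,15,-4)
river: ρ → (-4,17,5)
river: ρ → (5,13,-10)
river: ρ → (-10,7,8)
river: ρ → (8,9,-9)
river: ρ → (-9,9,8)
river: ρ → (8,7,-10)
river: ρ → (-10,13,5)
river: ρ → (5,17,-4)
river: ρ → (-4,15,9)
river: ρ → (9,3,-10)
ρ-cycle length = 16 (tail of 0 descent steps not counted)

16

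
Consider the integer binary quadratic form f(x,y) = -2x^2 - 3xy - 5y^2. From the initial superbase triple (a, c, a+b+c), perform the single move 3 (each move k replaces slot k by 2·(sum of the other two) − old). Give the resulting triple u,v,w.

start (-2,-5,-10) = (f(1,0),f(0,1),f(1,1))
replace slot 3: 2·((-2)+(-5)) − (-10) = -4 → (-2,-5,-4)

-2,-5,-4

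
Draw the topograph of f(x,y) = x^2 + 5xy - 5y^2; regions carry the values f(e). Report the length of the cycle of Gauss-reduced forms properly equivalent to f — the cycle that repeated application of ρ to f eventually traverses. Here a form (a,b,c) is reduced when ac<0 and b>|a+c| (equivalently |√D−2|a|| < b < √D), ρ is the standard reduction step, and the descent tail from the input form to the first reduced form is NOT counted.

D = 45, ⌊√D⌋ = 6
river: ρ → (-5,5,1)
river: ρ → (1,5,-5)
ρ-cycle length = 2 (tail of 0 descent steps not counted)

2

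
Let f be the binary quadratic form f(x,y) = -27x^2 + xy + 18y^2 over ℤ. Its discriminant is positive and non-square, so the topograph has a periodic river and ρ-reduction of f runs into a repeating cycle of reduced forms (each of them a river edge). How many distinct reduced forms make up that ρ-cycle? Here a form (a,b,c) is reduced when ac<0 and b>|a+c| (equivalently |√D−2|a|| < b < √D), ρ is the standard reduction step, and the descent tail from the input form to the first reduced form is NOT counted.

D = 1945, ⌊√D⌋ = 44
descent: ρ → (18,35,-10)  [lands on river]
river: ρ → (-10,25,33)
river: ρ → (33,41,-2)
river: ρ → (-2,43,12)
river: ρ → (12,29,-23)
river: ρ → (-23,17,18)
river: ρ → (18,19,-22)
river: ρ → (-22,25,15)
river: ρ → (15,35,-12)
river: ρ → (-12,37,12)
river: ρ → (12,35,-15)
river: ρ → (-15,25,22)
river: ρ → (22,19,-18)
river: ρ → (-18,17,23)
river: ρ → (23,29,-12)
river: ρ → (-12,43,2)
river: ρ → (2,41,-33)
river: ρ → (-33,25,10)
river: ρ → (10,35,-18)
river: ρ → (-18,37,8)
river: ρ → (8,43,-3)
river: ρ → (-3,41,22)
river: ρ → (22,3,-22)
river: ρ → (-22,41,3)
river: ρ → (3,43,-8)
river: ρ → (-8,37,18)
ρ-cycle length = 26 (tail of 1 descent step not counted)

26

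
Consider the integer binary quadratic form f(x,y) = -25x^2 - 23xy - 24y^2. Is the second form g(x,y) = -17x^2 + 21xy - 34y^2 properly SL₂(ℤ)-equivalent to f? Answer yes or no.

D₁ = -1871, D₂ = -1871
f is negative-definite; reduce −f:
−f: flip: (25,23,24)→(24,-23,25)
−f: reduced (well bottom): (24,-23,25) with a≤c, −a<b≤a
flip sign back: reduced form of f is (-24,23,-25)
g is negative-definite; reduce −g:
−g: translate: b→13 (≡-21 mod 34), so (17,-21,34)→(17,13,30)
−g: reduced (well bottom): (17,13,30) with a≤c, −a<b≤a
flip sign back: reduced form of g is (-17,-13,-30)
reduced forms (-24, 23, -25) vs (-17, -13, -30) ⇒ inequivalent

no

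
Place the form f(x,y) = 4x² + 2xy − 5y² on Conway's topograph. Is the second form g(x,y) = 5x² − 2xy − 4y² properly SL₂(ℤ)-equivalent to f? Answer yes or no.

D₁ = 84, D₂ = 84
river cycle of f (length 6): (-5, 8, 1), (1, 8, -5), (-5, 2, 4), (4, 6, -3), (-3, 6, 4), (4, 2, -5)
river cycle of g (length 6): (-4, 2, 5), (5, 8, -1), (-1, 8, 5), (5, 2, -4), (-4, 6, 3), (3, 6, -4)
cycles differ ⇒ inequivalent

no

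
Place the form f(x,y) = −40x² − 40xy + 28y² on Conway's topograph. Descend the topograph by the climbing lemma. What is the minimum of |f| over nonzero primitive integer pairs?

descent: ρ → (28,40,-40)  [lands on river]
river: ρ → (-40,40,28)
river: ρ → (28,72,-8)
river: ρ → (-8,72,28)
closes: descent 1, river 4
min |a| on river = 8

8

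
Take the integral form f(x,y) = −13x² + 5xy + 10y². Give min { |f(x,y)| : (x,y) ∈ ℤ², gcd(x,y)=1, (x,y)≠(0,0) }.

river: ρ → (10,15,-8)
river: ρ → (-8,17,8)
river: ρ → (8,15,-10)
river: ρ → (-10,5,13)
river: ρ → (13,21,-2)
river: ρ → (-2,23,2)
river: ρ → (2,21,-13)
river: ρ → (-13,5,10)
closes: descent 0, river 8
min |a| on river = 2

2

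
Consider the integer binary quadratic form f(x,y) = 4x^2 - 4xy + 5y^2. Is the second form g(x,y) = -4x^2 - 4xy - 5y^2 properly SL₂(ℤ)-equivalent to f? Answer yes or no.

D₁ = -64, D₂ = -64
f: translate: b→4 (≡-4 mod 8), so (4,-4,5)→(4,4,5)
f: reduced (well bottom): (4,4,5) with a≤c, −a<b≤a
g is negative-definite; reduce −g:
−g: reduced (well bottom): (4,4,5) with a≤c, −a<b≤a
flip sign back: reduced form of g is (-4,-4,-5)
reduced forms (4, 4, 5) vs (-4, -4, -5) ⇒ inequivalent

no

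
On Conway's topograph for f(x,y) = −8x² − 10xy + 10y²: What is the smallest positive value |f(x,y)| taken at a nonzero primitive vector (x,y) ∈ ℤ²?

descent: ρ → (10,10,-8)  [lands on river]
river: ρ → (-8,6,12)
river: ρ → (12,18,-2)
river: ρ → (-2,18,12)
river: ρ → (12,6,-8)
river: ρ → (-8,10,10)
closes: descent 1, river 6
min |a| on river = 2

2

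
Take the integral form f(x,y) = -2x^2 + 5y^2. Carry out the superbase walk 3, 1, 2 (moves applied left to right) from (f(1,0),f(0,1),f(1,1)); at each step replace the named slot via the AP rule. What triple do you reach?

start (-2,5,3) = (f(1,0),f(0,1),f(1,1))
replace slot 3: 2·((-2)+5) − 3 = 3 → (-2,5,3)
replace slot 1: 2·(5+3) − (-2) = 18 → (18,5,3)
replace slot 2: 2·(18+3) − 5 = 37 → (18,37,3)

18,37,3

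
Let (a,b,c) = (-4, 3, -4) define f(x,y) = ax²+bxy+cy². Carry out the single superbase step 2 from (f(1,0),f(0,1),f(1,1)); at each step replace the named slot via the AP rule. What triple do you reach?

start (-4,-4,-5) = (f(1,0),f(0,1),f(1,1))
replace slot 2: 2·((-4)+(-5)) − (-4) = -14 → (-4,-14,-5)

-4,-14,-5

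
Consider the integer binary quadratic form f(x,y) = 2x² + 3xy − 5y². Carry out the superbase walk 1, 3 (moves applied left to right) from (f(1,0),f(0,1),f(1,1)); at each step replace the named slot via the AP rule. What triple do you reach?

start (2,-5,0) = (f(1,0),f(0,1),f(1,1))
replace slot 1: 2·((-5)+0) − 2 = -12 → (-12,-5,0)
replace slot 3: 2·((-12)+(-5)) − 0 = -34 → (-12,-5,-34)

-12,-5,-34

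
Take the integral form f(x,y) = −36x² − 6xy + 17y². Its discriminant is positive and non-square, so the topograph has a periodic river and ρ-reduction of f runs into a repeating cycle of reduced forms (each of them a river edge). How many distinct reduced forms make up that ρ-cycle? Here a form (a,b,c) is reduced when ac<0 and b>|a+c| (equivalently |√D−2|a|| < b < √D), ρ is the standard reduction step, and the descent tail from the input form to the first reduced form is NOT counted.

D = 2484, ⌊√D⌋ = 49
descent: ρ → (17,40,-13)  [lands on river]
river: ρ → (-13,38,20)
river: ρ → (20,42,-9)
river: ρ → (-9,48,5)
river: ρ → (5,42,-36)
river: ρ → (-36,30,11)
river: ρ → (11,36,-27)
river: ρ → (-27,18,20)
river: ρ → (20,22,-25)
river: ρ → (-25,28,17)
ρ-cycle length = 10 (tail of 1 descent step not counted)

10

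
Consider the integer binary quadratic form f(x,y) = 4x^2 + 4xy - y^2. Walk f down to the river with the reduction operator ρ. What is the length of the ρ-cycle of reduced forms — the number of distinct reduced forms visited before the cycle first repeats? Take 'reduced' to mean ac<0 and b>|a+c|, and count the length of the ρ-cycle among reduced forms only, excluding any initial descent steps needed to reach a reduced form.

D = 32, ⌊√D⌋ = 5
river: ρ → (-1,4,4)
river: ρ → (4,4,-1)
ρ-cycle length = 2 (tail of 0 descent steps not counted)

2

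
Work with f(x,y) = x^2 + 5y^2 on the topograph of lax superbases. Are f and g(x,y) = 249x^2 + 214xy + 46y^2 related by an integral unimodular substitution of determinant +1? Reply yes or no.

D₁ = -20, D₂ = -20
f: reduced (well bottom): (1,0,5) with a≤c, −a<b≤a
g: flip: (249,214,46)→(46,-214,249)
g: translate: b→-30 (≡-214 mod 92), so (46,-214,249)→(46,-30,5)
g: flip: (46,-30,5)→(5,30,46)
g: translate: b→0 (≡30 mod 10), so (5,30,46)→(5,0,1)
g: flip: (5,0,1)→(1,0,5)
g: reduced (well bottom): (1,0,5) with a≤c, −a<b≤a
reduced forms (1, 0, 5) vs (1, 0, 5) ⇒ equivalent

yes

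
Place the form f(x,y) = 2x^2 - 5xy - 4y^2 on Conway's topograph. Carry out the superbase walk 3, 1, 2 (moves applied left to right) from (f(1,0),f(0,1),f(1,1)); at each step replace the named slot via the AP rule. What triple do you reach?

start (2,-4,-7) = (f(1,0),f(0,1),f(1,1))
replace slot 3: 2·(2+(-4)) − (-7) = 3 → (2,-4,3)
replace slot 1: 2·((-4)+3) − 2 = -4 → (-4,-4,3)
replace slot 2: 2·((-4)+3) − (-4) = 2 → (-4,2,3)

-4,2,3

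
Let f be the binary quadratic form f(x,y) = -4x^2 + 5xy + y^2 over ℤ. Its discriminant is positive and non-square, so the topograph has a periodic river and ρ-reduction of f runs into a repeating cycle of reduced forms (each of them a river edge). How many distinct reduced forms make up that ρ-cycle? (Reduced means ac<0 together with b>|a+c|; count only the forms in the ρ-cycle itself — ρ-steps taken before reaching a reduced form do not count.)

D = 41, ⌊√D⌋ = 6
river: ρ → (1,5,-4)
river: ρ → (-4,3,2)
river: ρ → (2,5,-2)
river: ρ → (-2,3,4)
river: ρ → (4,5,-1)
river: ρ → (-1,5,4)
river: ρ → (4,3,-2)
river: ρ → (-2,5,2)
river: ρ → (2,3,-4)
river: ρ → (-4,5,1)
ρ-cycle length = 10 (tail of 0 descent steps not counted)

10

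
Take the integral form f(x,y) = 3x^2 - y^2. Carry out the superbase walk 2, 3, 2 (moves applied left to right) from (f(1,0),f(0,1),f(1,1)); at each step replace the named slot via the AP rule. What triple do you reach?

start (3,-1,2) = (f(1,0),f(0,1),f(1,1))
replace slot 2: 2·(3+2) − (-1) = 11 → (3,11,2)
replace slot 3: 2·(3+11) − 2 = 26 → (3,11,26)
replace slot 2: 2·(3+26) − 11 = 47 → (3,47,26)

3,47,26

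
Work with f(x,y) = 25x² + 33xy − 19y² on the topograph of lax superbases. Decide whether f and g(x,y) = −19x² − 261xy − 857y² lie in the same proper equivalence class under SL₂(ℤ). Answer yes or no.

D₁ = 2989, D₂ = 2989
river cycle of f (length 24): (-19, 43, 15), (15, 47, -13), (-13, 31, 39), (39, 47, -5), (-5, 53, 9), (9, 37, -45), (-45, 53, 1), (1, 53, -45), (-45, 37, 9), (9, 53, -5), … (14 more)
river cycle of g (length 24): (-19, 43, 15), (15, 47, -13), (-13, 31, 39), (39, 47, -5), (-5, 53, 9), (9, 37, -45), (-45, 53, 1), (1, 53, -45), (-45, 37, 9), (9, 53, -5), … (14 more)
cycles coincide ⇒ equivalent

yes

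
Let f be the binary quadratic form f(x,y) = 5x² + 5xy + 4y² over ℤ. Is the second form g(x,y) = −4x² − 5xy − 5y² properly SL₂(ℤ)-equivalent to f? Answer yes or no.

D₁ = -55, D₂ = -55
f: flip: (5,5,4)→(4,-5,5)
f: translate: b→3 (≡-5 mod 8), so (4,-5,5)→(4,3,4)
f: reduced (well bottom): (4,3,4) with a≤c, −a<b≤a
g is negative-definite; reduce −g:
−g: translate: b→-3 (≡5 mod 8), so (4,5,5)→(4,-3,4)
−g: flip: (4,-3,4)→(4,3,4)
−g: reduced (well bottom): (4,3,4) with a≤c, −a<b≤a
flip sign back: reduced form of g is (-4,-3,-4)
reduced forms (4, 3, 4) vs (-4, -3, -4) ⇒ inequivalent

no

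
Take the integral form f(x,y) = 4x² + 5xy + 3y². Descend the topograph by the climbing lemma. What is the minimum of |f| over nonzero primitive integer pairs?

translate: b→-3 (≡5 mod 8), so (4,5,3)→(4,-3,2)
flip: (4,-3,2)→(2,3,4)
translate: b→-1 (≡3 mod 4), so (2,3,4)→(2,-1,3)
reduced (well bottom): (2,-1,3) with a≤c, −a<b≤a
well minimum = a = 2

2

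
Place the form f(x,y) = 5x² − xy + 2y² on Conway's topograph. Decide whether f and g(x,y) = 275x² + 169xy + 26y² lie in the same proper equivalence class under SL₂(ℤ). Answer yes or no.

D₁ = -39, D₂ = -39
f: flip: (5,-1,2)→(2,1,5)
f: reduced (well bottom): (2,1,5) with a≤c, −a<b≤a
g: flip: (275,169,26)→(26,-169,275)
g: translate: b→-13 (≡-169 mod 52), so (26,-169,275)→(26,-13,2)
g: flip: (26,-13,2)→(2,13,26)
g: translate: b→1 (≡13 mod 4), so (2,13,26)→(2,1,5)
g: reduced (well bottom): (2,1,5) with a≤c, −a<b≤a
reduced forms (2, 1, 5) vs (2, 1, 5) ⇒ equivalent

yes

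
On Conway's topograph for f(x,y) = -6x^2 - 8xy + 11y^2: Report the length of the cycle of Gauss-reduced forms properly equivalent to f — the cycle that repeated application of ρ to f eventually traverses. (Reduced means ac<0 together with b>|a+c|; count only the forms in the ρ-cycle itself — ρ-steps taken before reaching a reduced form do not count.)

D = 328, ⌊√D⌋ = 18
descent: ρ → (11,8,-6)  [lands on river]
river: ρ → (-6,16,3)
river: ρ → (3,14,-11)
river: ρ → (-11,8,6)
river: ρ → (6,16,-3)
river: ρ → (-3,14,11)
ρ-cycle length = 6 (tail of 1 descent step not counted)

6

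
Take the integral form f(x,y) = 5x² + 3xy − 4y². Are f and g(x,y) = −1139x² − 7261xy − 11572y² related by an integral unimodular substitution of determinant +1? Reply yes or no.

D₁ = 89, D₂ = 89
river cycle of f (length 14): (-4, 5, 4), (4, 3, -5), (-5, 7, 2), (2, 9, -1), (-1, 9, 2), (2, 7, -5), (-5, 3, 4), (4, 5, -4), (-4, 3, 5), (5, 7, -2), … (4 more)
river cycle of g (length 14): (-4, 5, 4), (4, 3, -5), (-5, 7, 2), (2, 9, -1), (-1, 9, 2), (2, 7, -5), (-5, 3, 4), (4, 5, -4), (-4, 3, 5), (5, 7, -2), … (4 more)
cycles coincide ⇒ equivalent

yes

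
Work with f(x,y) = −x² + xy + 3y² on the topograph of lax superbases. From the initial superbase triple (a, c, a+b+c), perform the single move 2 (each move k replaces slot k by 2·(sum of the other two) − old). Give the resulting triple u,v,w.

start (-1,3,3) = (f(1,0),f(0,1),f(1,1))
replace slot 2: 2·((-1)+3) − 3 = 1 → (-1,1,3)

-1,1,3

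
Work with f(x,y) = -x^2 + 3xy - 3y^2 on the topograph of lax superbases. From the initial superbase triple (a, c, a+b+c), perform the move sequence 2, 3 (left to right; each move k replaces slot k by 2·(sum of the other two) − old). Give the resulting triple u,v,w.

start (-1,-3,-1) = (f(1,0),f(0,1),f(1,1))
replace slot 2: 2·((-1)+(-1)) − (-3) = -1 → (-1,-1,-1)
replace slot 3: 2·((-1)+(-1)) − (-1) = -3 → (-1,-1,-3)

-1,-1,-3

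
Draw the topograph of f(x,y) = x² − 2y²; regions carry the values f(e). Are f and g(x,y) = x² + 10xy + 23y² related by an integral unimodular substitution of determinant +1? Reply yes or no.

D₁ = 8, D₂ = 8
river cycle of f (length 2): (1, 2, -1), (-1, 2, 1)
river cycle of g (length 2): (1, 2, -1), (-1, 2, 1)
cycles coincide ⇒ equivalent

yes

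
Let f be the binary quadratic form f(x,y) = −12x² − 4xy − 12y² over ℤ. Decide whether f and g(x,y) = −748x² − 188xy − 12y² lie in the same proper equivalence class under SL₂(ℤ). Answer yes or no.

D₁ = -560, D₂ = -560
f is negative-definite; reduce −f:
−f: reduced (well bottom): (12,4,12) with a≤c, −a<b≤a
flip sign back: reduced form of f is (-12,-4,-12)
g is negative-definite; reduce −g:
−g: flip: (748,188,12)→(12,-188,748)
−g: translate: b→4 (≡-188 mod 24), so (12,-188,748)→(12,4,12)
−g: reduced (well bottom): (12,4,12) with a≤c, −a<b≤a
flip sign back: reduced form of g is (-12,-4,-12)
reduced forms (-12, -4, -12) vs (-12, -4, -12) ⇒ equivalent

yes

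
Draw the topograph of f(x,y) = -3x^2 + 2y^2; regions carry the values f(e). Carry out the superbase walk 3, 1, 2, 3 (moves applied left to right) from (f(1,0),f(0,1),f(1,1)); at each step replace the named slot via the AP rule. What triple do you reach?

start (-3,2,-1) = (f(1,0),f(0,1),f(1,1))
replace slot 3: 2·((-3)+2) − (-1) = -1 → (-3,2,-1)
replace slot 1: 2·(2+(-1)) − (-3) = 5 → (5,2,-1)
replace slot 2: 2·(5+(-1)) − 2 = 6 → (5,6,-1)
replace slot 3: 2·(5+6) − (-1) = 23 → (5,6,23)

5,6,23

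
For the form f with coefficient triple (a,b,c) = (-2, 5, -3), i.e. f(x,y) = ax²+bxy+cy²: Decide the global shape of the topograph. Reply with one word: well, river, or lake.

D = b²−4ac = 5² − 4·(-2)·(-3) = 1
D = 1² is a perfect square ⇒ form factors over ℤ ⇒ lakes

lake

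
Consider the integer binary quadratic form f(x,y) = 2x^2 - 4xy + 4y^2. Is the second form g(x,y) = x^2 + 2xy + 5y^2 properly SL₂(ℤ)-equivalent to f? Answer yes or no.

D₁ = -16, D₂ = -16
f: translate: b→0 (≡-4 mod 4), so (2,-4,4)→(2,0,2)
f: reduced (well bottom): (2,0,2) with a≤c, −a<b≤a
g: translate: b→0 (≡2 mod 2), so (1,2,5)→(1,0,4)
g: reduced (well bottom): (1,0,4) with a≤c, −a<b≤a
reduced forms (2, 0, 2) vs (1, 0, 4) ⇒ inequivalent

no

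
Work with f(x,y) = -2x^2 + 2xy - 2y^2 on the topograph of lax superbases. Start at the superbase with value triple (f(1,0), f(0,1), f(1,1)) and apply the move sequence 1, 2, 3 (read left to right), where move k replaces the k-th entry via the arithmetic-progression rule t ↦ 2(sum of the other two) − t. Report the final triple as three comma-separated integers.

start (-2,-2,-2) = (f(1,0),f(0,1),f(1,1))
replace slot 1: 2·((-2)+(-2)) − (-2) = -6 → (-6,-2,-2)
replace slot 2: 2·((-6)+(-2)) − (-2) = -14 → (-6,-14,-2)
replace slot 3: 2·((-6)+(-14)) − (-2) = -38 → (-6,-14,-38)

-6,-14,-38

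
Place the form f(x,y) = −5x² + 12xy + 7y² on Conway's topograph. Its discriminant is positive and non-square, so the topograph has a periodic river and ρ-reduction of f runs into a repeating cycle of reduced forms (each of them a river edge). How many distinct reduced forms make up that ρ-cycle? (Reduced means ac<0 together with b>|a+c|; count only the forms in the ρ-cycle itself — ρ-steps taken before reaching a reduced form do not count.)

D = 284, ⌊√D⌋ = 16
river: ρ → (7,16,-1)
river: ρ → (-1,16,7)
river: ρ → (7,12,-5)
river: ρ → (-5,8,11)
river: ρ → (11,14,-2)
river: ρ → (-2,14,11)
river: ρ → (11,8,-5)
river: ρ → (-5,12,7)
ρ-cycle length = 8 (tail of 0 descent steps not counted)

8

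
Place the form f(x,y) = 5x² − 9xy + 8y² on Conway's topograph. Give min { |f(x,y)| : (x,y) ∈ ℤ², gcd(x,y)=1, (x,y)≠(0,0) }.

translate: b→1 (≡-9 mod 10), so (5,-9,8)→(5,1,4)
flip: (5,1,4)→(4,-1,5)
reduced (well bottom): (4,-1,5) with a≤c, −a<b≤a
well minimum = a = 4

4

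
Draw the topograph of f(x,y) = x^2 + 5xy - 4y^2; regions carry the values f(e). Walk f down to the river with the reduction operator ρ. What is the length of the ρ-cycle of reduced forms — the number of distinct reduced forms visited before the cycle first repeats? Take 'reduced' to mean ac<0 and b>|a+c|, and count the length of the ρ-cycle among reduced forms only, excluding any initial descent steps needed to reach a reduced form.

D = 41, ⌊√D⌋ = 6
river: ρ → (-4,3,2)
river: ρ → (2,5,-2)
river: ρ → (-2,3,4)
river: ρ → (4,5,-1)
river: ρ → (-1,5,4)
river: ρ → (4,3,-2)
river: ρ → (-2,5,2)
river: ρ → (2,3,-4)
river: ρ → (-4,5,1)
river: ρ → (1,5,-4)
ρ-cycle length = 10 (tail of 0 descent steps not counted)

10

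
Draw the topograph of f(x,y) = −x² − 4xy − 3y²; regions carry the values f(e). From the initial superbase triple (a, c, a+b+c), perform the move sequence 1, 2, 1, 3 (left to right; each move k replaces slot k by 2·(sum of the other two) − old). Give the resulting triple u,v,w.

start (-1,-3,-8) = (f(1,0),f(0,1),f(1,1))
replace slot 1: 2·((-3)+(-8)) − (-1) = -21 → (-21,-3,-8)
replace slot 2: 2·((-21)+(-8)) − (-3) = -55 → (-21,-55,-8)
replace slot 1: 2·((-55)+(-8)) − (-21) = -105 → (-105,-55,-8)
replace slot 3: 2·((-105)+(-55)) − (-8) = -312 → (-105,-55,-312)

-105,-55,-312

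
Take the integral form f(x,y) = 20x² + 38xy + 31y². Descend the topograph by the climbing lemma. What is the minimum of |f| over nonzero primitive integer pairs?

translate: b→-2 (≡38 mod 40), so (20,38,31)→(20,-2,13)
flip: (20,-2,13)→(13,2,20)
reduced (well bottom): (13,2,20) with a≤c, −a<b≤a
well minimum = a = 13

13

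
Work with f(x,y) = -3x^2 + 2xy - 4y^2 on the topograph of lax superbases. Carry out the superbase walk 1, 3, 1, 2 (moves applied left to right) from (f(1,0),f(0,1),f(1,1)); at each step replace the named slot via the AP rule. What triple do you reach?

start (-3,-4,-5) = (f(1,0),f(0,1),f(1,1))
replace slot 1: 2·((-4)+(-5)) − (-3) = -15 → (-15,-4,-5)
replace slot 3: 2·((-15)+(-4)) − (-5) = -33 → (-15,-4,-33)
replace slot 1: 2·((-4)+(-33)) − (-15) = -59 → (-59,-4,-33)
replace slot 2: 2·((-59)+(-33)) − (-4) = -180 → (-59,-180,-33)

-59,-180,-33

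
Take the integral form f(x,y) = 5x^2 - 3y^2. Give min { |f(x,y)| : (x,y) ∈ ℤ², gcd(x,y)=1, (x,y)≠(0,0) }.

descent: ρ → (-3,6,2)  [lands on river]
river: ρ → (2,6,-3)
closes: descent 1, river 2
min |a| on river = 2

2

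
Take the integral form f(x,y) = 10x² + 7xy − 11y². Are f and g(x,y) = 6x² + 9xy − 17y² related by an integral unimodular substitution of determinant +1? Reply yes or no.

D₁ = 489, D₂ = 489
river cycle of f (length 22): (-11, 15, 6), (6, 21, -2), (-2, 19, 16), (16, 13, -5), (-5, 17, 10), (10, 3, -12), (-12, 21, 1), (1, 21, -12), (-12, 3, 10), (10, 17, -5), … (12 more)
river cycle of g (length 22): (6, 21, -2), (-2, 19, 16), (16, 13, -5), (-5, 17, 10), (10, 3, -12), (-12, 21, 1), (1, 21, -12), (-12, 3, 10), (10, 17, -5), (-5, 13, 16), … (12 more)
cycles coincide ⇒ equivalent

yes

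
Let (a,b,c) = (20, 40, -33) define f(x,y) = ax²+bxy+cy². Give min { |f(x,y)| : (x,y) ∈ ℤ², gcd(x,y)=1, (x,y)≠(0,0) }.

river: ρ → (-33,26,27)
river: ρ → (27,28,-32)
river: ρ → (-32,36,23)
river: ρ → (23,56,-12)
river: ρ → (-12,64,3)
river: ρ → (3,62,-33)
river: ρ → (-33,4,32)
river: ρ → (32,60,-5)
river: ρ → (-5,60,32)
river: ρ → (32,4,-33)
river: ρ → (-33,62,3)
river: ρ → (3,64,-12)
river: ρ → (-12,56,23)
river: ρ → (23,36,-32)
river: ρ → (-32,28,27)
river: ρ → (27,26,-33)
river: ρ → (-33,40,20)
river: ρ → (20,40,-33)
closes: descent 0, river 18
min |a| on river = 3

3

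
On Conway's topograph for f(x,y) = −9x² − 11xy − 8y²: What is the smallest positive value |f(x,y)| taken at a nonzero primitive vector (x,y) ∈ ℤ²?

translate: b→-7 (≡11 mod 18), so (9,11,8)→(9,-7,6)
flip: (9,-7,6)→(6,7,9)
translate: b→-5 (≡7 mod 12), so (6,7,9)→(6,-5,8)
reduced (well bottom): (6,-5,8) with a≤c, −a<b≤a
well minimum |f| = |-6| = 6 (negative-definite)

6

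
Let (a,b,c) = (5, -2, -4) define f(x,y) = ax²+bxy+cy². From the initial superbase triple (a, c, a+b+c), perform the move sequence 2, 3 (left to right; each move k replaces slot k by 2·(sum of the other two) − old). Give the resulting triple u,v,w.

start (5,-4,-1) = (f(1,0),f(0,1),f(1,1))
replace slot 2: 2·(5+(-1)) − (-4) = 12 → (5,12,-1)
replace slot 3: 2·(5+12) − (-1) = 35 → (5,12,35)

5,12,35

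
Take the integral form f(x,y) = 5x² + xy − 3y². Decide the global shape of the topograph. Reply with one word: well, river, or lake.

D = b²−4ac = 1² − 4·5·(-3) = 61
D > 0 non-square ⇒ indefinite ⇒ periodic river

river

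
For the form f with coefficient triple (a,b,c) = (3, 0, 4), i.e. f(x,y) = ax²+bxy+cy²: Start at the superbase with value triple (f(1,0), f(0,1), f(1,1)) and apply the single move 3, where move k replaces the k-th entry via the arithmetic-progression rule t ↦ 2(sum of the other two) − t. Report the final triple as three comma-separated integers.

start (3,4,7) = (f(1,0),f(0,1),f(1,1))
replace slot 3: 2·(3+4) − 7 = 7 → (3,4,7)

3,4,7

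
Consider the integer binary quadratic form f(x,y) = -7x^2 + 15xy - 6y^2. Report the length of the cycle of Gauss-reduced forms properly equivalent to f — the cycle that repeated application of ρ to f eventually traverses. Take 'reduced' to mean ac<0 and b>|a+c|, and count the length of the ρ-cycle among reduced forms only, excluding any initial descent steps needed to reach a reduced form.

D = 57, ⌊√D⌋ = 7
descent: ρ → (-6,-3,2)
descent: ρ → (2,7,-1)  [lands on river]
river: ρ → (-1,7,2)
river: ρ → (2,5,-4)
river: ρ → (-4,3,3)
river: ρ → (3,3,-4)
river: ρ → (-4,5,2)
ρ-cycle length = 6 (tail of 2 descent steps not counted)

6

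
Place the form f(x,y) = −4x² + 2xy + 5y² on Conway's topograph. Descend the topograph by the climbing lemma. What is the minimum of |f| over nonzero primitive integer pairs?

river: ρ → (5,8,-1)
river: ρ → (-1,8,5)
river: ρ → (5,2,-4)
river: ρ → (-4,6,3)
river: ρ → (3,6,-4)
river: ρ → (-4,2,5)
closes: descent 0, river 6
min |a| on river = 1

1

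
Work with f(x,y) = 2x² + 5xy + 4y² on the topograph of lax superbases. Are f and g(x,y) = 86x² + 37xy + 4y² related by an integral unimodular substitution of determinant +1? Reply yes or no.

D₁ = -7, D₂ = -7
f: translate: b→1 (≡5 mod 4), so (2,5,4)→(2,1,1)
f: flip: (2,1,1)→(1,-1,2)
f: translate: b→1 (≡-1 mod 2), so (1,-1,2)→(1,1,2)
f: reduced (well bottom): (1,1,2) with a≤c, −a<b≤a
g: flip: (86,37,4)→(4,-37,86)
g: translate: b→3 (≡-37 mod 8), so (4,-37,86)→(4,3,1)
g: flip: (4,3,1)→(1,-3,4)
g: translate: b→1 (≡-3 mod 2), so (1,-3,4)→(1,1,2)
g: reduced (well bottom): (1,1,2) with a≤c, −a<b≤a
reduced forms (1, 1, 2) vs (1, 1, 2) ⇒ equivalent

yes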